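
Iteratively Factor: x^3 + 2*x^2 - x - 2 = (x + 1)*(x^2 + x - 2) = (x - 1)*(x + 1)*(x + 2)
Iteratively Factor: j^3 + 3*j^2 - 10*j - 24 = (j + 2)*(j^2 + j - 12) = (j - 3)*(j + 2)*(j + 4)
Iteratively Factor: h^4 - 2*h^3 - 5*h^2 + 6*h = (h - 3)*(h^3 + h^2 - 2*h) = (h - 3)*(h - 1)*(h^2 + 2*h) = (h - 3)*(h - 1)*(h + 2)*(h)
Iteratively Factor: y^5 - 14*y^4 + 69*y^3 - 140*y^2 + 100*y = (y - 2)*(y^4 - 12*y^3 + 45*y^2 - 50*y) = (y - 2)^2*(y^3 - 10*y^2 + 25*y) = y*(y - 2)^2*(y^2 - 10*y + 25) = y*(y - 5)*(y - 2)^2*(y - 5)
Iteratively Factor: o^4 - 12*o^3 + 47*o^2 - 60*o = (o - 5)*(o^3 - 7*o^2 + 12*o) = (o - 5)*(o - 3)*(o^2 - 4*o) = o*(o - 5)*(o - 3)*(o - 4)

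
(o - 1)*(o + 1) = o^2 - 1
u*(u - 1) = u^2 - u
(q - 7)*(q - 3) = q^2 - 10*q + 21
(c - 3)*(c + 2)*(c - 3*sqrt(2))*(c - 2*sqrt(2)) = c^4 - 5*sqrt(2)*c^3 - c^3 + 6*c^2 + 5*sqrt(2)*c^2 - 12*c + 30*sqrt(2)*c - 72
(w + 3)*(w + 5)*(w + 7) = w^3 + 15*w^2 + 71*w + 105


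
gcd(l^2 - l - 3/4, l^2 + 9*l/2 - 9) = l - 3/2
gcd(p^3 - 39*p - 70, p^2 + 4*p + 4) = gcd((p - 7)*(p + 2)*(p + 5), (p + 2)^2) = p + 2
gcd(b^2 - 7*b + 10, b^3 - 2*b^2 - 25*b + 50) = b^2 - 7*b + 10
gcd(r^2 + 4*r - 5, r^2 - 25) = r + 5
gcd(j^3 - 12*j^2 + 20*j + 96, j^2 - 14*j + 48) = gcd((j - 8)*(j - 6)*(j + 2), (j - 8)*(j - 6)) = j^2 - 14*j + 48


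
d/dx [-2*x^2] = -4*x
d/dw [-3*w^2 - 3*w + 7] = -6*w - 3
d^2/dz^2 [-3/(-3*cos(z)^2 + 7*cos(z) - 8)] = 3*(36*sin(z)^4 + 29*sin(z)^2 + 539*cos(z)/4 - 63*cos(3*z)/4 - 115)/(3*sin(z)^2 + 7*cos(z) - 11)^3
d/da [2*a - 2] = 2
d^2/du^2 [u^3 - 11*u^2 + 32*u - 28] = 6*u - 22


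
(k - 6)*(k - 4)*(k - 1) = k^3 - 11*k^2 + 34*k - 24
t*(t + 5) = t^2 + 5*t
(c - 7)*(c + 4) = c^2 - 3*c - 28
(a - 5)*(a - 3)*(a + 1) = a^3 - 7*a^2 + 7*a + 15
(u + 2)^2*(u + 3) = u^3 + 7*u^2 + 16*u + 12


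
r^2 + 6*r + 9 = (r + 3)^2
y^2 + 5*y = y*(y + 5)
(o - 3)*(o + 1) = o^2 - 2*o - 3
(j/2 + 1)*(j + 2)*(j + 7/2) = j^3/2 + 15*j^2/4 + 9*j + 7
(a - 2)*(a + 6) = a^2 + 4*a - 12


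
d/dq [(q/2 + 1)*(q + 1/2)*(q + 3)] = 3*q^2/2 + 11*q/2 + 17/4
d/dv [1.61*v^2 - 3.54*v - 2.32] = 3.22*v - 3.54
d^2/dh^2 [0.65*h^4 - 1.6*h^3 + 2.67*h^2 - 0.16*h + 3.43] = 7.8*h^2 - 9.6*h + 5.34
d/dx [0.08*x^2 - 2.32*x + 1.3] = 0.16*x - 2.32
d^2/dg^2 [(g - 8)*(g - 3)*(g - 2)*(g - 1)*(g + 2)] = 20*g^3 - 144*g^2 + 186*g + 48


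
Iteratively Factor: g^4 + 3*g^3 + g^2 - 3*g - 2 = (g - 1)*(g^3 + 4*g^2 + 5*g + 2) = (g - 1)*(g + 1)*(g^2 + 3*g + 2) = (g - 1)*(g + 1)*(g + 2)*(g + 1)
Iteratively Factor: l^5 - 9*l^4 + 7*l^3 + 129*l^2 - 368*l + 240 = (l - 1)*(l^4 - 8*l^3 - l^2 + 128*l - 240) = (l - 5)*(l - 1)*(l^3 - 3*l^2 - 16*l + 48) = (l - 5)*(l - 3)*(l - 1)*(l^2 - 16) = (l - 5)*(l - 4)*(l - 3)*(l - 1)*(l + 4)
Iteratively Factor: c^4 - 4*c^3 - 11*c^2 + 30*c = (c + 3)*(c^3 - 7*c^2 + 10*c) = (c - 5)*(c + 3)*(c^2 - 2*c) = (c - 5)*(c - 2)*(c + 3)*(c)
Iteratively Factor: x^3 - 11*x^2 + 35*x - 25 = (x - 5)*(x^2 - 6*x + 5) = (x - 5)^2*(x - 1)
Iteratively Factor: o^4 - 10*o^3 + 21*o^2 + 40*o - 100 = (o + 2)*(o^3 - 12*o^2 + 45*o - 50) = (o - 5)*(o + 2)*(o^2 - 7*o + 10) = (o - 5)*(o - 2)*(o + 2)*(o - 5)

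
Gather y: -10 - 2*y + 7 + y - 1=-y - 4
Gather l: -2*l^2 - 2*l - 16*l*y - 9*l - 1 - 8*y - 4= -2*l^2 + l*(-16*y - 11) - 8*y - 5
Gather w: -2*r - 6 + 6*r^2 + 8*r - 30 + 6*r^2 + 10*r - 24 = 12*r^2 + 16*r - 60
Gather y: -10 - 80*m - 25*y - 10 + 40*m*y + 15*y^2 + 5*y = -80*m + 15*y^2 + y*(40*m - 20) - 20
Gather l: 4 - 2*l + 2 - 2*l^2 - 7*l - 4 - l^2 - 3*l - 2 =-3*l^2 - 12*l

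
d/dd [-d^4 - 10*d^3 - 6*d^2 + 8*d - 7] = -4*d^3 - 30*d^2 - 12*d + 8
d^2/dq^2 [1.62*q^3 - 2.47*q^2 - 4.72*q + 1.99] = 9.72*q - 4.94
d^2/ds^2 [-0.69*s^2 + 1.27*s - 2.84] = -1.38000000000000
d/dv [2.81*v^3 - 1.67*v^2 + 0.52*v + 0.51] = 8.43*v^2 - 3.34*v + 0.52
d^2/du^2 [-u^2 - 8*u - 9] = -2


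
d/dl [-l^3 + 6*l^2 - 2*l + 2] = -3*l^2 + 12*l - 2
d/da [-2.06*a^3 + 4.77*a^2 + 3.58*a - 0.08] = -6.18*a^2 + 9.54*a + 3.58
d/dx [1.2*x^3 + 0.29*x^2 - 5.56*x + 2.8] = 3.6*x^2 + 0.58*x - 5.56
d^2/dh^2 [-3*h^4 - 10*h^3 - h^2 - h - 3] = -36*h^2 - 60*h - 2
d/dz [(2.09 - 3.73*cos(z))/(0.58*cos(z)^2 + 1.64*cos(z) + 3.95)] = (-2.1634*cos(z)^2 + 2.4244*cos(z) + 18.1611)*sin(z)/(0.3364*cos(z)^4 + 1.9024*cos(z)^3 + 7.2716*cos(z)^2 + 12.956*cos(z) + 15.6025)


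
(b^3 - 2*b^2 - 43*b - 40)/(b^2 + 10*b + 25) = (b^2 - 7*b - 8)/(b + 5)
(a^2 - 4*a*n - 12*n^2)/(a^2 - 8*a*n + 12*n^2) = (a + 2*n)/(a - 2*n)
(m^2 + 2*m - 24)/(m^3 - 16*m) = (m + 6)/(m*(m + 4))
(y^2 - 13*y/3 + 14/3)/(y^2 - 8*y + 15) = (3*y^2 - 13*y + 14)/(3*(y^2 - 8*y + 15))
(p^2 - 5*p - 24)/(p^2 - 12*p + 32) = (p + 3)/(p - 4)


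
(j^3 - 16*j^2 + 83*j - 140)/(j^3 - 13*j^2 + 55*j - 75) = (j^2 - 11*j + 28)/(j^2 - 8*j + 15)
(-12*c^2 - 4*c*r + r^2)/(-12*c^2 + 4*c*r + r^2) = (-12*c^2 - 4*c*r + r^2)/(-12*c^2 + 4*c*r + r^2)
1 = 1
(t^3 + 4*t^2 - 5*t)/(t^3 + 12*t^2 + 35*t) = (t - 1)/(t + 7)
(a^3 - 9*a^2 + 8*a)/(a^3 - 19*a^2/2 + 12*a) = 2*(a - 1)/(2*a - 3)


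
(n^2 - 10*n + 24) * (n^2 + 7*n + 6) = n^4 - 3*n^3 - 40*n^2 + 108*n + 144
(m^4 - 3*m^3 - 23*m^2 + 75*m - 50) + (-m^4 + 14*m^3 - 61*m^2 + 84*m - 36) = 11*m^3 - 84*m^2 + 159*m - 86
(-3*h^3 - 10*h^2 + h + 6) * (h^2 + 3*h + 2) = -3*h^5 - 19*h^4 - 35*h^3 - 11*h^2 + 20*h + 12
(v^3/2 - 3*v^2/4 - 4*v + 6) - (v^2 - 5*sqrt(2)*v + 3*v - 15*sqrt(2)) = v^3/2 - 7*v^2/4 - 7*v + 5*sqrt(2)*v + 6 + 15*sqrt(2)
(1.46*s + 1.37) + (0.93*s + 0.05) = 2.39*s + 1.42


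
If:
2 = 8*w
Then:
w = 1/4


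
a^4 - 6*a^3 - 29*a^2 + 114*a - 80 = (a - 8)*(a - 2)*(a - 1)*(a + 5)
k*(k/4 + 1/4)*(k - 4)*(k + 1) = k^4/4 - k^3/2 - 7*k^2/4 - k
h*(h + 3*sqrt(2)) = h^2 + 3*sqrt(2)*h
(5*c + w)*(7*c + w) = 35*c^2 + 12*c*w + w^2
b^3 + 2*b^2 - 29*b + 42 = (b - 3)*(b - 2)*(b + 7)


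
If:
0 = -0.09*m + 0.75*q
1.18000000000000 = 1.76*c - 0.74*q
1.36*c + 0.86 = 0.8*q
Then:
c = 3.94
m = 64.71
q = 7.76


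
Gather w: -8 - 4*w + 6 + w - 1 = -3*w - 3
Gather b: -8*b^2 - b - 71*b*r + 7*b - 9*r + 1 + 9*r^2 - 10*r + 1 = -8*b^2 + b*(6 - 71*r) + 9*r^2 - 19*r + 2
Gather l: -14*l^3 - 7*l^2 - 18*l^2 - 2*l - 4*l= -14*l^3 - 25*l^2 - 6*l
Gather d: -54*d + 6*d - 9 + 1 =-48*d - 8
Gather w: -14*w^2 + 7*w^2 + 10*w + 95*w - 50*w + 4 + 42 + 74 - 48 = -7*w^2 + 55*w + 72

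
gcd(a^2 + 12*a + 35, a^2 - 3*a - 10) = 1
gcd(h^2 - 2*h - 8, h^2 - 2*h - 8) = h^2 - 2*h - 8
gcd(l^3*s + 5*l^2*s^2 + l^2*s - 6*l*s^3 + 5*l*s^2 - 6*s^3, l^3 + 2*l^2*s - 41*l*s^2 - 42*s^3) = 1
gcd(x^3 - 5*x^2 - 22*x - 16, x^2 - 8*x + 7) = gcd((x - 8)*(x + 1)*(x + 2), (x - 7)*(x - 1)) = 1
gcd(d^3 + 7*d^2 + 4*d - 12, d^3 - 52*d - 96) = d^2 + 8*d + 12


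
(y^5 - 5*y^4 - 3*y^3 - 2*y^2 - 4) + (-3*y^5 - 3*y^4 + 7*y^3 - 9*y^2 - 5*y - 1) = -2*y^5 - 8*y^4 + 4*y^3 - 11*y^2 - 5*y - 5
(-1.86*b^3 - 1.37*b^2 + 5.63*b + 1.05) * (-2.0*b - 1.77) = 3.72*b^4 + 6.0322*b^3 - 8.8351*b^2 - 12.0651*b - 1.8585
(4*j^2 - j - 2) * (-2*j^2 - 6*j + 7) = -8*j^4 - 22*j^3 + 38*j^2 + 5*j - 14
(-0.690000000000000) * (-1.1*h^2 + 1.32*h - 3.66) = 0.759*h^2 - 0.9108*h + 2.5254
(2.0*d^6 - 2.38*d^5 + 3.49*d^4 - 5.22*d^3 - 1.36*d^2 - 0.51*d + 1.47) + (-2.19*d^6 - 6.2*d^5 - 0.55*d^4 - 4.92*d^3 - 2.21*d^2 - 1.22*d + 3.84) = -0.19*d^6 - 8.58*d^5 + 2.94*d^4 - 10.14*d^3 - 3.57*d^2 - 1.73*d + 5.31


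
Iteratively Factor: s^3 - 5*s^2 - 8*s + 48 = (s - 4)*(s^2 - s - 12) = (s - 4)^2*(s + 3)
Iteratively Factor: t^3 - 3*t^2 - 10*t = (t)*(t^2 - 3*t - 10) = t*(t - 5)*(t + 2)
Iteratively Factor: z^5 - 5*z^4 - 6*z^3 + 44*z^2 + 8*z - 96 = (z - 2)*(z^4 - 3*z^3 - 12*z^2 + 20*z + 48) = (z - 4)*(z - 2)*(z^3 + z^2 - 8*z - 12) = (z - 4)*(z - 2)*(z + 2)*(z^2 - z - 6) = (z - 4)*(z - 3)*(z - 2)*(z + 2)*(z + 2)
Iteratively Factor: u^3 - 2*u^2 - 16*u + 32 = (u + 4)*(u^2 - 6*u + 8) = (u - 4)*(u + 4)*(u - 2)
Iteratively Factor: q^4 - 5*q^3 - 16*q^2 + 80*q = (q)*(q^3 - 5*q^2 - 16*q + 80) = q*(q - 4)*(q^2 - q - 20) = q*(q - 4)*(q + 4)*(q - 5)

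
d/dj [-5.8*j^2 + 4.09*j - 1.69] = 4.09 - 11.6*j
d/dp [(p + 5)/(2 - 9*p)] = 47/(9*p - 2)^2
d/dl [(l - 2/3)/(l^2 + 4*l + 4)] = (10/3 - l)/(l^3 + 6*l^2 + 12*l + 8)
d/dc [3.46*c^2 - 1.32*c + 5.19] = 6.92*c - 1.32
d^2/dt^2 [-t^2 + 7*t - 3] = -2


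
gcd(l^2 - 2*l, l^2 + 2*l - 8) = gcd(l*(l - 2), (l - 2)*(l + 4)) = l - 2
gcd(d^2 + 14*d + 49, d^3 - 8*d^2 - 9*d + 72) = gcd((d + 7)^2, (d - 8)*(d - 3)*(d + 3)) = 1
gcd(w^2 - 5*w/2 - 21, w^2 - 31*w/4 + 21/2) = w - 6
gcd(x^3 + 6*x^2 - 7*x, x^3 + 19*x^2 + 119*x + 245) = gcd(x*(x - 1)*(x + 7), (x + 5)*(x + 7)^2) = x + 7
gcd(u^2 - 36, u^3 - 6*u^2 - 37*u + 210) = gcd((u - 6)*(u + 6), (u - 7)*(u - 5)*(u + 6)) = u + 6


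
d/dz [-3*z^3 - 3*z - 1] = -9*z^2 - 3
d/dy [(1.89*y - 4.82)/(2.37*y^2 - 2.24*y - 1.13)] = (-4.4793*y^2 + 22.8468*y - 12.9325)/(5.6169*y^4 - 10.6176*y^3 - 0.338599999999999*y^2 + 5.0624*y + 1.2769)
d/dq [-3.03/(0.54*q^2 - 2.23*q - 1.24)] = (3.2724*q - 6.7569)/(-0.54*q^2 + 2.23*q + 1.24)^2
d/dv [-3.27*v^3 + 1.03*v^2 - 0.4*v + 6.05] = -9.81*v^2 + 2.06*v - 0.4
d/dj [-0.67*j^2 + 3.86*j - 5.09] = 3.86 - 1.34*j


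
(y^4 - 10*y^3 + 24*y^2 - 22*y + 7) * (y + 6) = y^5 - 4*y^4 - 36*y^3 + 122*y^2 - 125*y + 42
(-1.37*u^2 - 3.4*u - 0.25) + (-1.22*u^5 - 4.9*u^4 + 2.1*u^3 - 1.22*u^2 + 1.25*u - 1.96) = -1.22*u^5 - 4.9*u^4 + 2.1*u^3 - 2.59*u^2 - 2.15*u - 2.21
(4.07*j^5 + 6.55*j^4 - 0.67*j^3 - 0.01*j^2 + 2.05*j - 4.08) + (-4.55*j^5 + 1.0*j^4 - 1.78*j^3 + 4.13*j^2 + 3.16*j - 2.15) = -0.48*j^5 + 7.55*j^4 - 2.45*j^3 + 4.12*j^2 + 5.21*j - 6.23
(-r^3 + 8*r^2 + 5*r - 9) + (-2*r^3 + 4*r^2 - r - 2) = -3*r^3 + 12*r^2 + 4*r - 11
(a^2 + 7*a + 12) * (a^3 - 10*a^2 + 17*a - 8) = a^5 - 3*a^4 - 41*a^3 - 9*a^2 + 148*a - 96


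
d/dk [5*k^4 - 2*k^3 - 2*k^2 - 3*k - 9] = 20*k^3 - 6*k^2 - 4*k - 3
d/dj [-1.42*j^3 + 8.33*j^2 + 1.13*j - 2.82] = -4.26*j^2 + 16.66*j + 1.13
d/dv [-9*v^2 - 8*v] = -18*v - 8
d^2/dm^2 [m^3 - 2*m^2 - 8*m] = 6*m - 4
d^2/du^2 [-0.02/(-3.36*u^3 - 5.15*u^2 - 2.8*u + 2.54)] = (-(0.4032*u + 0.206)*(3.36*u^3 + 5.15*u^2 + 2.8*u - 2.54) + 0.02*(10.08*u^2 + 10.3*u + 2.8)*(20.16*u^2 + 20.6*u + 5.6))/(3.36*u^3 + 5.15*u^2 + 2.8*u - 2.54)^3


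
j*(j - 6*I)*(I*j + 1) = I*j^3 + 7*j^2 - 6*I*j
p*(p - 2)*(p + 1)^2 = p^4 - 3*p^2 - 2*p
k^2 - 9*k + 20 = (k - 5)*(k - 4)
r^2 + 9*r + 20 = (r + 4)*(r + 5)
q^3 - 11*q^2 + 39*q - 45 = (q - 5)*(q - 3)^2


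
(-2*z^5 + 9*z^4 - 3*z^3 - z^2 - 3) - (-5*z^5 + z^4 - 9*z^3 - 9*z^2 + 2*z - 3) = 3*z^5 + 8*z^4 + 6*z^3 + 8*z^2 - 2*z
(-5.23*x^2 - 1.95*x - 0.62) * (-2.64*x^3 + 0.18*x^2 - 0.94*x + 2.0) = 13.8072*x^5 + 4.2066*x^4 + 6.202*x^3 - 8.7386*x^2 - 3.3172*x - 1.24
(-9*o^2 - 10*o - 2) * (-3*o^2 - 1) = 27*o^4 + 30*o^3 + 15*o^2 + 10*o + 2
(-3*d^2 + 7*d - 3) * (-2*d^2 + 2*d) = 6*d^4 - 20*d^3 + 20*d^2 - 6*d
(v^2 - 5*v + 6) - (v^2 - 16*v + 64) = 11*v - 58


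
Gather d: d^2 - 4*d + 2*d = d^2 - 2*d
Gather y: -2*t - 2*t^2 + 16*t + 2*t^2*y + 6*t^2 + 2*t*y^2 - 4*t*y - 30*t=4*t^2 + 2*t*y^2 - 16*t + y*(2*t^2 - 4*t)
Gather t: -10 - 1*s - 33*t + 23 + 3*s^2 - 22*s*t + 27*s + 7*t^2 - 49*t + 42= 3*s^2 + 26*s + 7*t^2 + t*(-22*s - 82) + 55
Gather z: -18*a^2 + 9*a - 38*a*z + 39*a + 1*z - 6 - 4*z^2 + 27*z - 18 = -18*a^2 + 48*a - 4*z^2 + z*(28 - 38*a) - 24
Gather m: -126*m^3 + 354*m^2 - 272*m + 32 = -126*m^3 + 354*m^2 - 272*m + 32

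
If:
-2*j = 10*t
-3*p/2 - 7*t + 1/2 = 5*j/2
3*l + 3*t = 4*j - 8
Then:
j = -5*t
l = -23*t/3 - 8/3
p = 11*t/3 + 1/3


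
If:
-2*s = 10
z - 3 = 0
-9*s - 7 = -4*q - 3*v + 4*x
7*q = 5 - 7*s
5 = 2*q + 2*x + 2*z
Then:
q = 40/7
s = -5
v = -200/7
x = -87/14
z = 3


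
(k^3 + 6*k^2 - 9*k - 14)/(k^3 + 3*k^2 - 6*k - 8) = (k + 7)/(k + 4)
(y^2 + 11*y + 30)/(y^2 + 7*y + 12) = (y^2 + 11*y + 30)/(y^2 + 7*y + 12)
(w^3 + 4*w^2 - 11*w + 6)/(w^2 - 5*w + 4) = (w^2 + 5*w - 6)/(w - 4)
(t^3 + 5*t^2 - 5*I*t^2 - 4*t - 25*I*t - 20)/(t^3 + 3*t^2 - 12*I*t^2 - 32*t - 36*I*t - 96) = (t^2 + t*(5 - I) - 5*I)/(t^2 + t*(3 - 8*I) - 24*I)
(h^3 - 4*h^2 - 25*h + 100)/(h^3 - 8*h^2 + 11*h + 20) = (h + 5)/(h + 1)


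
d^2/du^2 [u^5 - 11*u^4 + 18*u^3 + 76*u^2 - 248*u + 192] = 20*u^3 - 132*u^2 + 108*u + 152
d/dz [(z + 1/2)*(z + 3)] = 2*z + 7/2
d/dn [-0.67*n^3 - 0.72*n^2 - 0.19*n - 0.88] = -2.01*n^2 - 1.44*n - 0.19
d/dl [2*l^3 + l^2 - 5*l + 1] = 6*l^2 + 2*l - 5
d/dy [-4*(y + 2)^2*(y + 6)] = 4*(-3*y - 14)*(y + 2)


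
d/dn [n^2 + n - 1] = 2*n + 1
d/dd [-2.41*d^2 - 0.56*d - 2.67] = -4.82*d - 0.56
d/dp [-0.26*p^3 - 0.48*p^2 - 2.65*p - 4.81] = -0.78*p^2 - 0.96*p - 2.65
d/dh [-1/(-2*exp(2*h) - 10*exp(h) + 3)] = (-4*exp(h) - 10)*exp(h)/(2*exp(2*h) + 10*exp(h) - 3)^2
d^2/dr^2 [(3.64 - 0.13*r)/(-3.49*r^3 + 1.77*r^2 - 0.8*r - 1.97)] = (9.500478*r^5 - 536.845062*r^4 + 359.854586*r^3 - 140.125284*r^2 + 183.801774*r - 30.453592)/(42.508549*r^9 - 64.676331*r^8 + 62.033703*r^7 + 36.788118*r^6 - 58.795926*r^5 + 48.118479*r^4 + 24.407903*r^3 - 16.825179*r^2 + 9.31416*r + 7.645373)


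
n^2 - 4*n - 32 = (n - 8)*(n + 4)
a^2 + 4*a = a*(a + 4)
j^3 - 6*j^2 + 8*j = j*(j - 4)*(j - 2)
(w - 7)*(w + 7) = w^2 - 49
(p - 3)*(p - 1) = p^2 - 4*p + 3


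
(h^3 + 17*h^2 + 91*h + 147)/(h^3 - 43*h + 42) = (h^2 + 10*h + 21)/(h^2 - 7*h + 6)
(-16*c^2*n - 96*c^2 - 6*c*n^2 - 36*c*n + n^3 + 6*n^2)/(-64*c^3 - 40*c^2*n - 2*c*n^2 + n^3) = (n + 6)/(4*c + n)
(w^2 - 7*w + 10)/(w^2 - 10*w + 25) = (w - 2)/(w - 5)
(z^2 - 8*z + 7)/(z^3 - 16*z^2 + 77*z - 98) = (z - 1)/(z^2 - 9*z + 14)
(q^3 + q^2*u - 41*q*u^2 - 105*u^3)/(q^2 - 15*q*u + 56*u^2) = (q^2 + 8*q*u + 15*u^2)/(q - 8*u)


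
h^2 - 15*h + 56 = (h - 8)*(h - 7)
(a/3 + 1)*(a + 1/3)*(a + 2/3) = a^3/3 + 4*a^2/3 + 29*a/27 + 2/9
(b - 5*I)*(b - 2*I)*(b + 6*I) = b^3 - I*b^2 + 32*b - 60*I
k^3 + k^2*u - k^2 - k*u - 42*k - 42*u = (k - 7)*(k + 6)*(k + u)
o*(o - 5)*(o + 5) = o^3 - 25*o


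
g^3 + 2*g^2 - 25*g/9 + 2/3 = (g - 2/3)*(g - 1/3)*(g + 3)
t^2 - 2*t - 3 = (t - 3)*(t + 1)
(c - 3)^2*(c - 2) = c^3 - 8*c^2 + 21*c - 18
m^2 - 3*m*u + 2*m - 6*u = (m + 2)*(m - 3*u)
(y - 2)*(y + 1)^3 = y^4 + y^3 - 3*y^2 - 5*y - 2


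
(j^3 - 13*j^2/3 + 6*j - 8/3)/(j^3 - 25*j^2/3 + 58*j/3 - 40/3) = (j - 1)/(j - 5)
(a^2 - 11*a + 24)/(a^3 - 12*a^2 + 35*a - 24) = 1/(a - 1)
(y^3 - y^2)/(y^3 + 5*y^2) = (y - 1)/(y + 5)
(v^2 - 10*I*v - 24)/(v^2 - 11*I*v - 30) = (v - 4*I)/(v - 5*I)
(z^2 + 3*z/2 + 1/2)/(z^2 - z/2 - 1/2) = (z + 1)/(z - 1)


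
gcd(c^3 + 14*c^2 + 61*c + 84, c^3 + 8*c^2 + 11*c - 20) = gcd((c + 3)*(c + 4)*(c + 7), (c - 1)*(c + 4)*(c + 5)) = c + 4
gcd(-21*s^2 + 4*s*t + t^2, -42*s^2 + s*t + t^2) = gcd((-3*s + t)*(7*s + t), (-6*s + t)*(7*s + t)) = 7*s + t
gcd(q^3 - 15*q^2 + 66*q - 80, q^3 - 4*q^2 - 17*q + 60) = q - 5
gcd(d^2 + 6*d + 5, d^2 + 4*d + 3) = d + 1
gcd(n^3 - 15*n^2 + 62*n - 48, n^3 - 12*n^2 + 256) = n - 8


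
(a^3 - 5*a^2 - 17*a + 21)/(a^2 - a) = a - 4 - 21/a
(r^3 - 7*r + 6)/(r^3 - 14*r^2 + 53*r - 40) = (r^2 + r - 6)/(r^2 - 13*r + 40)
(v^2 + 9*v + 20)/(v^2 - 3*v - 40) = (v + 4)/(v - 8)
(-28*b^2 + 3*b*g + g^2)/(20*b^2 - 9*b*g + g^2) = (-7*b - g)/(5*b - g)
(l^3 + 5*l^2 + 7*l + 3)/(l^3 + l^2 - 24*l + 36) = (l^3 + 5*l^2 + 7*l + 3)/(l^3 + l^2 - 24*l + 36)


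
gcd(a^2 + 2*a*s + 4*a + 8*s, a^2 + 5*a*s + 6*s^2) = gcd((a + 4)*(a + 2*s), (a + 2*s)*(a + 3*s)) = a + 2*s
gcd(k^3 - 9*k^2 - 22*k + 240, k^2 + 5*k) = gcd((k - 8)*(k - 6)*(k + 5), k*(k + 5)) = k + 5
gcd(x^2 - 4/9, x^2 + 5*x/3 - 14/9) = x - 2/3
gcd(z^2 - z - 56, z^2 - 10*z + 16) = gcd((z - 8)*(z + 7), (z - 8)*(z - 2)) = z - 8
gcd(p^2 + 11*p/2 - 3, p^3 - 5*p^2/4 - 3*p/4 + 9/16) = p - 1/2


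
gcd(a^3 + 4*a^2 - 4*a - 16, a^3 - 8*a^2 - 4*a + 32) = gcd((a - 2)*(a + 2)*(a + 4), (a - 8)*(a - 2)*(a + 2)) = a^2 - 4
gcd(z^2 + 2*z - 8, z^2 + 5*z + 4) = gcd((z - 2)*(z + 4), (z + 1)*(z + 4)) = z + 4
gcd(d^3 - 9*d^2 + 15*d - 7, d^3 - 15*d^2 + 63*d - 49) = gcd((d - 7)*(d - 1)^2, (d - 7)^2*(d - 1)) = d^2 - 8*d + 7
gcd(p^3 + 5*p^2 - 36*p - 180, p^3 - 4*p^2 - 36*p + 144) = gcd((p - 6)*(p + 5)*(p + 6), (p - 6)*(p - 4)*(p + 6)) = p^2 - 36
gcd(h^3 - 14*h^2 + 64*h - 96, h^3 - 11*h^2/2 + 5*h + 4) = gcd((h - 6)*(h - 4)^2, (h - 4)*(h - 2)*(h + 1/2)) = h - 4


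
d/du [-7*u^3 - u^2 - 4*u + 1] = -21*u^2 - 2*u - 4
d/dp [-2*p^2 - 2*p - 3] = -4*p - 2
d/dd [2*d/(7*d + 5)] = 10/(7*d + 5)^2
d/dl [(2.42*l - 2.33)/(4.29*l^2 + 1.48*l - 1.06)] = (-10.3818*l^2 + 19.9914*l + 0.8832)/(18.4041*l^4 + 12.6984*l^3 - 6.9044*l^2 - 3.1376*l + 1.1236)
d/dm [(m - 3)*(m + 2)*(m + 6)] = 3*m^2 + 10*m - 12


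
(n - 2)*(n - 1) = n^2 - 3*n + 2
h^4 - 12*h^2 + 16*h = h*(h - 2)^2*(h + 4)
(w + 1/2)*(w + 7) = w^2 + 15*w/2 + 7/2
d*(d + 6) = d^2 + 6*d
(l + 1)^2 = l^2 + 2*l + 1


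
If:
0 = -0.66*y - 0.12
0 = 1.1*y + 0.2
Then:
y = -0.18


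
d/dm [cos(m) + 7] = -sin(m)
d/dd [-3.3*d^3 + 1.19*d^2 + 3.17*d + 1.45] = -9.9*d^2 + 2.38*d + 3.17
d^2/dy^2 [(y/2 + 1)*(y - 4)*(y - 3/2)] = 3*y - 7/2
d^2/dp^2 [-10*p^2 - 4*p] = -20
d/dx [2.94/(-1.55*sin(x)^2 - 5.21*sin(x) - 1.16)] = (9.114*sin(x) + 15.3174)*cos(x)/(1.55*sin(x)^2 + 5.21*sin(x) + 1.16)^2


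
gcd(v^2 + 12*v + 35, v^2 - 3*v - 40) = v + 5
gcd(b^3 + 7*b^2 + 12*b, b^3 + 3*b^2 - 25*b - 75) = b + 3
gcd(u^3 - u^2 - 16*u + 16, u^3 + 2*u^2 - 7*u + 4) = u^2 + 3*u - 4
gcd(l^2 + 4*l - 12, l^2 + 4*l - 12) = l^2 + 4*l - 12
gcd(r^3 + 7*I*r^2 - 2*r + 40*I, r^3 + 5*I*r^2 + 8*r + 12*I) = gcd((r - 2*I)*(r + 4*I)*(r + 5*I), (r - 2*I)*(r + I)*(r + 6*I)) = r - 2*I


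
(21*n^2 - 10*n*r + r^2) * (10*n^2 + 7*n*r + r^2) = 210*n^4 + 47*n^3*r - 39*n^2*r^2 - 3*n*r^3 + r^4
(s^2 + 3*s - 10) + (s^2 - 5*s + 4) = 2*s^2 - 2*s - 6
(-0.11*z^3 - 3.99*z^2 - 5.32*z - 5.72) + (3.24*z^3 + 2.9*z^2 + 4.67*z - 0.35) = 3.13*z^3 - 1.09*z^2 - 0.65*z - 6.07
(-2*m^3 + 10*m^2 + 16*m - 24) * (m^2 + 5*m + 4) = -2*m^5 + 58*m^3 + 96*m^2 - 56*m - 96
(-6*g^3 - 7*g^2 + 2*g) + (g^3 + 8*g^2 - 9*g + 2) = -5*g^3 + g^2 - 7*g + 2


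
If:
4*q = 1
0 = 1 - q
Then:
No Solution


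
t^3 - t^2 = t^2*(t - 1)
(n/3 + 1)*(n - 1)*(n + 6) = n^3/3 + 8*n^2/3 + 3*n - 6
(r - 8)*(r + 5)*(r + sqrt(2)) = r^3 - 3*r^2 + sqrt(2)*r^2 - 40*r - 3*sqrt(2)*r - 40*sqrt(2)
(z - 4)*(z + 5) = z^2 + z - 20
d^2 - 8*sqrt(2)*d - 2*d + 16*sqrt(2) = (d - 2)*(d - 8*sqrt(2))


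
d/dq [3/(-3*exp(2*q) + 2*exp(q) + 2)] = (18*exp(q) - 6)*exp(q)/(-3*exp(2*q) + 2*exp(q) + 2)^2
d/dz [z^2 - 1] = 2*z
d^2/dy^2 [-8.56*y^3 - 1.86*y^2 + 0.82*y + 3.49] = -51.36*y - 3.72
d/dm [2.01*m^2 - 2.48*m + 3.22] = 4.02*m - 2.48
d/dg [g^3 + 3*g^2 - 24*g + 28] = 3*g^2 + 6*g - 24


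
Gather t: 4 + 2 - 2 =4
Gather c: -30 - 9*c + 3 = -9*c - 27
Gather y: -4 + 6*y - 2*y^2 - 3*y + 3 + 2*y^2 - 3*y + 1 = 0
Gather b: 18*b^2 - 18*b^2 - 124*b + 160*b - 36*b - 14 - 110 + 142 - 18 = 0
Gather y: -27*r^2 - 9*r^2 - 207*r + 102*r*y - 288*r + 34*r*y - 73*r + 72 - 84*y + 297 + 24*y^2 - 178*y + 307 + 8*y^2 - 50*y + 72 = -36*r^2 - 568*r + 32*y^2 + y*(136*r - 312) + 748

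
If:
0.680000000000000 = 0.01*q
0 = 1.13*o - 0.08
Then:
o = 0.07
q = 68.00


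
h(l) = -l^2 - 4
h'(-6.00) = 12.00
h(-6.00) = -40.00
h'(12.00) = -24.00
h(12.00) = -148.00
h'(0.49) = -0.98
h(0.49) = -4.24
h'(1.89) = -3.78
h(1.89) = -7.57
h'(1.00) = -2.00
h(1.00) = -5.00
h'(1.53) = -3.06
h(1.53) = -6.34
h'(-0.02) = 0.04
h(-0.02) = -4.00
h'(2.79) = -5.58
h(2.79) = -11.78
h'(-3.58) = 7.16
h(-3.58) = -16.82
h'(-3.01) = 6.02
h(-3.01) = -13.06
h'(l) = -2*l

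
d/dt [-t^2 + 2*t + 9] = 2 - 2*t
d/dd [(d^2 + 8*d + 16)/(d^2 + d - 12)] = -7/(d^2 - 6*d + 9)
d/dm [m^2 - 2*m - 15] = 2*m - 2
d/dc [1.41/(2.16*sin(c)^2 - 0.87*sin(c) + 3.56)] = (1.2267 - 6.0912*sin(c))*cos(c)/(2.16*sin(c)^2 - 0.87*sin(c) + 3.56)^2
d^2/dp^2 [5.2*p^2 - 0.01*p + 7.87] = 10.4000000000000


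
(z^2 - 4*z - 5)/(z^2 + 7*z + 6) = (z - 5)/(z + 6)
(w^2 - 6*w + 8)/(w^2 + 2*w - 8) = (w - 4)/(w + 4)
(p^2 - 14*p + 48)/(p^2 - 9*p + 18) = (p - 8)/(p - 3)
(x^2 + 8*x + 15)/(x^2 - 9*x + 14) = (x^2 + 8*x + 15)/(x^2 - 9*x + 14)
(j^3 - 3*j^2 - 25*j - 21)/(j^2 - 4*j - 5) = (j^2 - 4*j - 21)/(j - 5)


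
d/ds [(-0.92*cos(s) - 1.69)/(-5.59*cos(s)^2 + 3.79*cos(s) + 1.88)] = (5.1428*cos(s)^2 + 18.8942*cos(s) - 4.6755)*sin(s)/(31.2481*cos(s)^4 - 42.3722*cos(s)^3 - 6.6543*cos(s)^2 + 14.2504*cos(s) + 3.5344)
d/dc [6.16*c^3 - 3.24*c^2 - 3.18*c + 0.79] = 18.48*c^2 - 6.48*c - 3.18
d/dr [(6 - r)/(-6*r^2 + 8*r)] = 3*(-r^2 + 12*r - 8)/(2*r^2*(9*r^2 - 24*r + 16))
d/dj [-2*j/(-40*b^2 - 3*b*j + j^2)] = 2*(40*b^2 + 3*b*j - j^2 - j*(3*b - 2*j))/(40*b^2 + 3*b*j - j^2)^2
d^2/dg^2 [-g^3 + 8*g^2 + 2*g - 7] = 16 - 6*g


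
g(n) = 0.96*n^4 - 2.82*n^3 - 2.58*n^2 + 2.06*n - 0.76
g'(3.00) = 14.12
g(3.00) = -16.18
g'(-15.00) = -14784.04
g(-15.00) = 57505.34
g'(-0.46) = 2.27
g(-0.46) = -1.94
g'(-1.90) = -45.02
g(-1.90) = 17.87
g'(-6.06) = -1131.92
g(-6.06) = 1814.26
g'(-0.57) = 1.54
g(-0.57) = -2.15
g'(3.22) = 25.93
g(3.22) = -11.82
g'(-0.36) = 2.64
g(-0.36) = -1.69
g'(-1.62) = -28.11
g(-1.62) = 7.73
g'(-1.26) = -12.55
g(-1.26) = 0.61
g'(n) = 3.84*n^3 - 8.46*n^2 - 5.16*n + 2.06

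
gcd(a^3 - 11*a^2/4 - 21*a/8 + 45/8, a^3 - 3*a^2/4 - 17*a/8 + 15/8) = a^2 + a/4 - 15/8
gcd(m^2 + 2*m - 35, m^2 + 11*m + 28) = m + 7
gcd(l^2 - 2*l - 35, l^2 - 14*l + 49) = l - 7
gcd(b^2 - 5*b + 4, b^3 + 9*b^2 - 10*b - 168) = b - 4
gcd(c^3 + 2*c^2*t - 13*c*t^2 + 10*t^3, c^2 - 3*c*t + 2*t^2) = c^2 - 3*c*t + 2*t^2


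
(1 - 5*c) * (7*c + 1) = -35*c^2 + 2*c + 1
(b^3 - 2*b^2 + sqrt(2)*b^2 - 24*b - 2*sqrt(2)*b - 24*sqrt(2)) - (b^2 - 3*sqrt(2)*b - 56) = b^3 - 3*b^2 + sqrt(2)*b^2 - 24*b + sqrt(2)*b - 24*sqrt(2) + 56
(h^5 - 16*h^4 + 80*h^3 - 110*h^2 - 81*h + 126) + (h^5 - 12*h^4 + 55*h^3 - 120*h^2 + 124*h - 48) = 2*h^5 - 28*h^4 + 135*h^3 - 230*h^2 + 43*h + 78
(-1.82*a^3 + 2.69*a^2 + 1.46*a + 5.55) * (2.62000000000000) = -4.7684*a^3 + 7.0478*a^2 + 3.8252*a + 14.541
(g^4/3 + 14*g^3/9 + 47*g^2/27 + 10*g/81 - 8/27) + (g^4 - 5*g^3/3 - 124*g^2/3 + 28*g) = 4*g^4/3 - g^3/9 - 1069*g^2/27 + 2278*g/81 - 8/27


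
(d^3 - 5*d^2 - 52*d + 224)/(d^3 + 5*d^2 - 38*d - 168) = (d^2 - 12*d + 32)/(d^2 - 2*d - 24)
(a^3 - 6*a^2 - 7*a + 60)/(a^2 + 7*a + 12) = (a^2 - 9*a + 20)/(a + 4)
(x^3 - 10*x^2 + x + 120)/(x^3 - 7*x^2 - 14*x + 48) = (x - 5)/(x - 2)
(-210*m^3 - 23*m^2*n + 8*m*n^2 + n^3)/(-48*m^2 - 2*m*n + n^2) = (35*m^2 - 2*m*n - n^2)/(8*m - n)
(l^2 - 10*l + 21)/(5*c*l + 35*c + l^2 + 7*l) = (l^2 - 10*l + 21)/(5*c*l + 35*c + l^2 + 7*l)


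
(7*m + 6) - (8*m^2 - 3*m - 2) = -8*m^2 + 10*m + 8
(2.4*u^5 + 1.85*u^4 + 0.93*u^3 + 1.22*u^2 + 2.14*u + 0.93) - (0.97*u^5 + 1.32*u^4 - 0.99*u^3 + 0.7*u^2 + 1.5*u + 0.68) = 1.43*u^5 + 0.53*u^4 + 1.92*u^3 + 0.52*u^2 + 0.64*u + 0.25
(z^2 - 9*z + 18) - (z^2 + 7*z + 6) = 12 - 16*z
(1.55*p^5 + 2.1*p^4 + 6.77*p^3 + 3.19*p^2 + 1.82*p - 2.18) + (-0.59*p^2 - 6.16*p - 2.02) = 1.55*p^5 + 2.1*p^4 + 6.77*p^3 + 2.6*p^2 - 4.34*p - 4.2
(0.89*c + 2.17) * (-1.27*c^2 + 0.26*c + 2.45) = -1.1303*c^3 - 2.5245*c^2 + 2.7447*c + 5.3165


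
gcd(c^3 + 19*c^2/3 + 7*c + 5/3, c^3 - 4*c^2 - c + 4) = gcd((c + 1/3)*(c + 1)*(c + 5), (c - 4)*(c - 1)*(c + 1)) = c + 1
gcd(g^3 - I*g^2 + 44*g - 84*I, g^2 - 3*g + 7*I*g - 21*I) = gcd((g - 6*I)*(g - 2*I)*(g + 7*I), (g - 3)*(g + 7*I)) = g + 7*I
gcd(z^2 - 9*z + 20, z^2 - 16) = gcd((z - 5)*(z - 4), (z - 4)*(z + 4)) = z - 4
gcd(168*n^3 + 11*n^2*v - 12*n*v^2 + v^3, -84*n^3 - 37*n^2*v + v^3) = -21*n^2 - 4*n*v + v^2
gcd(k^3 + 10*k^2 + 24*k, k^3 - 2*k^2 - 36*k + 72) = k + 6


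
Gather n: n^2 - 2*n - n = n^2 - 3*n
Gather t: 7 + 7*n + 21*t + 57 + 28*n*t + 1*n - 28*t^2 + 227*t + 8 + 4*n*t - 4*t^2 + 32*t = 8*n - 32*t^2 + t*(32*n + 280) + 72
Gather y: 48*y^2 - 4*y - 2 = 48*y^2 - 4*y - 2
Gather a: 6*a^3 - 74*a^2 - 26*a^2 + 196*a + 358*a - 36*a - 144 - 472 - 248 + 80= 6*a^3 - 100*a^2 + 518*a - 784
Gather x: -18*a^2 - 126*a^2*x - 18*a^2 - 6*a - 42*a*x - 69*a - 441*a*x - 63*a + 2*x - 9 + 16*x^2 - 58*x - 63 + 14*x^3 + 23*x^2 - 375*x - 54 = -36*a^2 - 138*a + 14*x^3 + 39*x^2 + x*(-126*a^2 - 483*a - 431) - 126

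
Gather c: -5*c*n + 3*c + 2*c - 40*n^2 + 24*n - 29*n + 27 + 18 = c*(5 - 5*n) - 40*n^2 - 5*n + 45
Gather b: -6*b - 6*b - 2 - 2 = -12*b - 4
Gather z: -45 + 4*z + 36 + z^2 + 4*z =z^2 + 8*z - 9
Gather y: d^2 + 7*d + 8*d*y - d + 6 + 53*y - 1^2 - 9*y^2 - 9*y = d^2 + 6*d - 9*y^2 + y*(8*d + 44) + 5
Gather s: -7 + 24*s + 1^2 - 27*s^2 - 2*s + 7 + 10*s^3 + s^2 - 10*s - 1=10*s^3 - 26*s^2 + 12*s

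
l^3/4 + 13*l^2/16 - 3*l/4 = l*(l/4 + 1)*(l - 3/4)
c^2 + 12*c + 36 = (c + 6)^2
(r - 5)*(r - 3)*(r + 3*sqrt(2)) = r^3 - 8*r^2 + 3*sqrt(2)*r^2 - 24*sqrt(2)*r + 15*r + 45*sqrt(2)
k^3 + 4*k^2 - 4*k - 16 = (k - 2)*(k + 2)*(k + 4)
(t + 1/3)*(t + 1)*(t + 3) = t^3 + 13*t^2/3 + 13*t/3 + 1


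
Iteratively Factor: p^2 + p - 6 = (p + 3)*(p - 2)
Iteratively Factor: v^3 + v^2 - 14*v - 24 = (v + 3)*(v^2 - 2*v - 8) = (v - 4)*(v + 3)*(v + 2)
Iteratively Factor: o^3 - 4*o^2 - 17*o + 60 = (o - 5)*(o^2 + o - 12) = (o - 5)*(o - 3)*(o + 4)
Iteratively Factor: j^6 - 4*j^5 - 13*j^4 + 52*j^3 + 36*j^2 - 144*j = (j - 4)*(j^5 - 13*j^3 + 36*j) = (j - 4)*(j + 3)*(j^4 - 3*j^3 - 4*j^2 + 12*j) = (j - 4)*(j - 3)*(j + 3)*(j^3 - 4*j) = j*(j - 4)*(j - 3)*(j + 3)*(j^2 - 4) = j*(j - 4)*(j - 3)*(j + 2)*(j + 3)*(j - 2)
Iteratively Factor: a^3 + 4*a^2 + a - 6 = (a + 2)*(a^2 + 2*a - 3) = (a - 1)*(a + 2)*(a + 3)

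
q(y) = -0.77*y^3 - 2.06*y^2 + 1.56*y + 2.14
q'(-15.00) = -456.39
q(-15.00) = 2113.99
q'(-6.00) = -56.88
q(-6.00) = 84.94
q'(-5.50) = -45.66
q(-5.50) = 59.35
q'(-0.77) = 3.36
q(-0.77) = 0.07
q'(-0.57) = 3.16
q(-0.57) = 0.72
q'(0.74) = -2.75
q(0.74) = 1.85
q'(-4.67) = -29.58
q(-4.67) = 28.35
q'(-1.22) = 3.15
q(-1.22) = -1.43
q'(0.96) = -4.52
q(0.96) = 1.06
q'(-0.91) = 3.40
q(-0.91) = -0.41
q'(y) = -2.31*y^2 - 4.12*y + 1.56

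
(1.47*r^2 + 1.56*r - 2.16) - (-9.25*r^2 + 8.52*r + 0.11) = 10.72*r^2 - 6.96*r - 2.27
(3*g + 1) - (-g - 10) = 4*g + 11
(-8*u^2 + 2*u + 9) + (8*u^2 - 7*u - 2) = 7 - 5*u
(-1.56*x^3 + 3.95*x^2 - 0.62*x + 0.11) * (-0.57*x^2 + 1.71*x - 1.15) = 0.8892*x^5 - 4.9191*x^4 + 8.9019*x^3 - 5.6654*x^2 + 0.9011*x - 0.1265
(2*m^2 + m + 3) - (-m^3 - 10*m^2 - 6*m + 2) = m^3 + 12*m^2 + 7*m + 1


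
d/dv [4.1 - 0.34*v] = -0.340000000000000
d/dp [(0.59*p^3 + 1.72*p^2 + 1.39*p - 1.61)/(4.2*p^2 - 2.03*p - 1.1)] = (2.478*p^4 - 2.3954*p^3 - 11.2766*p^2 + 9.74*p - 4.7973)/(17.64*p^4 - 17.052*p^3 - 5.1191*p^2 + 4.466*p + 1.21)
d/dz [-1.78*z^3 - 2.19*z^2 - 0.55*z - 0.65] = -5.34*z^2 - 4.38*z - 0.55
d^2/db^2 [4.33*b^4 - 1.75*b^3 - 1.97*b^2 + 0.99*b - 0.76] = 51.96*b^2 - 10.5*b - 3.94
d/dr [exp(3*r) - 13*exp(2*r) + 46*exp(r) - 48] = (3*exp(2*r) - 26*exp(r) + 46)*exp(r)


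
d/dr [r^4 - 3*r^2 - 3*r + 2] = 4*r^3 - 6*r - 3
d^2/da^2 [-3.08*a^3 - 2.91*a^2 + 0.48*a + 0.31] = -18.48*a - 5.82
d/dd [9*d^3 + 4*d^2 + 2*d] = 27*d^2 + 8*d + 2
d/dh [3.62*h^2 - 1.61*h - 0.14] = 7.24*h - 1.61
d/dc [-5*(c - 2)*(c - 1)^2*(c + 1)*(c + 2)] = -25*c^4 + 20*c^3 + 75*c^2 - 50*c - 20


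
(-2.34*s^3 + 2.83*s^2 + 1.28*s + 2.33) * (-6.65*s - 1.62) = 15.561*s^4 - 15.0287*s^3 - 13.0966*s^2 - 17.5681*s - 3.7746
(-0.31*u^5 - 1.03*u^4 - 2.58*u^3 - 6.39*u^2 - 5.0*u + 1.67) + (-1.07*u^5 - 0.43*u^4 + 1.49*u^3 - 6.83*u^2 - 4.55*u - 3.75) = -1.38*u^5 - 1.46*u^4 - 1.09*u^3 - 13.22*u^2 - 9.55*u - 2.08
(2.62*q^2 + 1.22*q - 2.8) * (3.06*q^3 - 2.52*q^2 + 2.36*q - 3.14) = 8.0172*q^5 - 2.8692*q^4 - 5.4592*q^3 + 1.7084*q^2 - 10.4388*q + 8.792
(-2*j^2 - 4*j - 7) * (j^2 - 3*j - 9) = -2*j^4 + 2*j^3 + 23*j^2 + 57*j + 63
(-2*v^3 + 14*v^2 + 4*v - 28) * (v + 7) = -2*v^4 + 102*v^2 - 196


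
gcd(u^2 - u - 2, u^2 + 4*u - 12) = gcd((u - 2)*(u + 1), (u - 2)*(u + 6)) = u - 2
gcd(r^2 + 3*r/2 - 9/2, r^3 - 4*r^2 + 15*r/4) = r - 3/2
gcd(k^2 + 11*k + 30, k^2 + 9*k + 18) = k + 6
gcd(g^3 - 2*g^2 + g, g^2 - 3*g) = g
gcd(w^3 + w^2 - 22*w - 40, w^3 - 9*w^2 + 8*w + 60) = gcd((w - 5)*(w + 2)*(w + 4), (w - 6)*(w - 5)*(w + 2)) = w^2 - 3*w - 10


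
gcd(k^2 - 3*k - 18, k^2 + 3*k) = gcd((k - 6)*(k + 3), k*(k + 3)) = k + 3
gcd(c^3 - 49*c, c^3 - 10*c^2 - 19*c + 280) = c - 7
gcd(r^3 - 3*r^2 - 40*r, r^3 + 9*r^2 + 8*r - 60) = r + 5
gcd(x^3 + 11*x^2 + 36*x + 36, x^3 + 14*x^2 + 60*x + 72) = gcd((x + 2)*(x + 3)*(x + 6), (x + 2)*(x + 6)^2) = x^2 + 8*x + 12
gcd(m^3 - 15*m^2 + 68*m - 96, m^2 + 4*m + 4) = 1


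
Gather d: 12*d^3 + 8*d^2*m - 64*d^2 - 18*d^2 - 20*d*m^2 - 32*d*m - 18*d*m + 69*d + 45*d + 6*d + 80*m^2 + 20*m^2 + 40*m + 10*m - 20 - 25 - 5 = 12*d^3 + d^2*(8*m - 82) + d*(-20*m^2 - 50*m + 120) + 100*m^2 + 50*m - 50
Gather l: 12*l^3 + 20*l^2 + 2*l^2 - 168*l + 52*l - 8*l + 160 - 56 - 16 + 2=12*l^3 + 22*l^2 - 124*l + 90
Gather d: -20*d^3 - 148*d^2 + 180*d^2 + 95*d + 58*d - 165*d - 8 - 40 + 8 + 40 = -20*d^3 + 32*d^2 - 12*d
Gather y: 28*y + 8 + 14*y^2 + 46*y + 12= 14*y^2 + 74*y + 20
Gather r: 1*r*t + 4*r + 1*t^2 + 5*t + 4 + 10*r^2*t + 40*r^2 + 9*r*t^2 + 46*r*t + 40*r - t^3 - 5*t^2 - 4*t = r^2*(10*t + 40) + r*(9*t^2 + 47*t + 44) - t^3 - 4*t^2 + t + 4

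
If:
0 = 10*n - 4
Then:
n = 2/5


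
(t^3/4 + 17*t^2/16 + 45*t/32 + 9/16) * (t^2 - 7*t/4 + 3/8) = t^5/4 + 5*t^4/8 - 23*t^3/64 - 3*t^2/2 - 117*t/256 + 27/128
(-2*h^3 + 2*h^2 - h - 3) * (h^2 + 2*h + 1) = -2*h^5 - 2*h^4 + h^3 - 3*h^2 - 7*h - 3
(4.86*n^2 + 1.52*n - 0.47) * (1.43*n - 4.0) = 6.9498*n^3 - 17.2664*n^2 - 6.7521*n + 1.88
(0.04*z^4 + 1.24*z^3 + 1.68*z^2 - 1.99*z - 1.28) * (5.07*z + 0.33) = 0.2028*z^5 + 6.3*z^4 + 8.9268*z^3 - 9.5349*z^2 - 7.1463*z - 0.4224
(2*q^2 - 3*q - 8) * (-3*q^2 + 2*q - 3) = -6*q^4 + 13*q^3 + 12*q^2 - 7*q + 24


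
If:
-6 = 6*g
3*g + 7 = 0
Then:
No Solution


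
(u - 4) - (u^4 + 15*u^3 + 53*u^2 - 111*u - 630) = -u^4 - 15*u^3 - 53*u^2 + 112*u + 626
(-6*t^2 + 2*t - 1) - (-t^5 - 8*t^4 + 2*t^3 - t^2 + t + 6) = t^5 + 8*t^4 - 2*t^3 - 5*t^2 + t - 7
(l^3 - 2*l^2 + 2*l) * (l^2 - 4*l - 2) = l^5 - 6*l^4 + 8*l^3 - 4*l^2 - 4*l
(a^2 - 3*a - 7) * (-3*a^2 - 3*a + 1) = -3*a^4 + 6*a^3 + 31*a^2 + 18*a - 7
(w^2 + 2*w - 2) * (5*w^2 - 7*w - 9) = 5*w^4 + 3*w^3 - 33*w^2 - 4*w + 18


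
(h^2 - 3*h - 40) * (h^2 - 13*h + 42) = h^4 - 16*h^3 + 41*h^2 + 394*h - 1680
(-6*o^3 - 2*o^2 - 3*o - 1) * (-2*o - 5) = 12*o^4 + 34*o^3 + 16*o^2 + 17*o + 5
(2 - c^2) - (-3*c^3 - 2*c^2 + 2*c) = 3*c^3 + c^2 - 2*c + 2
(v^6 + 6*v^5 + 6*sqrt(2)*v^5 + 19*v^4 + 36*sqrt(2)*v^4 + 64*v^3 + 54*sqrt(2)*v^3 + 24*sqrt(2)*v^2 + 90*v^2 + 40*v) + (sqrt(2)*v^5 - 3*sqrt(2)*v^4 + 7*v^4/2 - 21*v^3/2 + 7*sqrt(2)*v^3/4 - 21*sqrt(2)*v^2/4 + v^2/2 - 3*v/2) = v^6 + 6*v^5 + 7*sqrt(2)*v^5 + 45*v^4/2 + 33*sqrt(2)*v^4 + 107*v^3/2 + 223*sqrt(2)*v^3/4 + 75*sqrt(2)*v^2/4 + 181*v^2/2 + 77*v/2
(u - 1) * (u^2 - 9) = u^3 - u^2 - 9*u + 9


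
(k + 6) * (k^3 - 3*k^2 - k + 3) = k^4 + 3*k^3 - 19*k^2 - 3*k + 18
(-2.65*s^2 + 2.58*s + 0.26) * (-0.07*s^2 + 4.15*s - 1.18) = 0.1855*s^4 - 11.1781*s^3 + 13.8158*s^2 - 1.9654*s - 0.3068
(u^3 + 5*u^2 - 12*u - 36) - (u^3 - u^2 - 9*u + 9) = 6*u^2 - 3*u - 45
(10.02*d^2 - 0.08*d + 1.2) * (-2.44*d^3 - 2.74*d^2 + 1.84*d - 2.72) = -24.4488*d^5 - 27.2596*d^4 + 15.728*d^3 - 30.6896*d^2 + 2.4256*d - 3.264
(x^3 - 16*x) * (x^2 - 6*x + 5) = x^5 - 6*x^4 - 11*x^3 + 96*x^2 - 80*x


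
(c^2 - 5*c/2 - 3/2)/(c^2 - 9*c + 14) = (2*c^2 - 5*c - 3)/(2*(c^2 - 9*c + 14))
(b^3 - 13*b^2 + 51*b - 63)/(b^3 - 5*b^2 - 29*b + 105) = (b - 3)/(b + 5)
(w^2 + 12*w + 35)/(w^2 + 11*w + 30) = (w + 7)/(w + 6)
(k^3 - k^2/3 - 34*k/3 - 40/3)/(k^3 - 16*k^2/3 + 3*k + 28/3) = (3*k^2 + 11*k + 10)/(3*k^2 - 4*k - 7)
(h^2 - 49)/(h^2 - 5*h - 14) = (h + 7)/(h + 2)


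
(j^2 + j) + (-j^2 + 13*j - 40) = 14*j - 40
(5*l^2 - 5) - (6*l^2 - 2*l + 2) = -l^2 + 2*l - 7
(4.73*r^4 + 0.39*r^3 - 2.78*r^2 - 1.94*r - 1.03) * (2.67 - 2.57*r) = -12.1561*r^5 + 11.6268*r^4 + 8.1859*r^3 - 2.4368*r^2 - 2.5327*r - 2.7501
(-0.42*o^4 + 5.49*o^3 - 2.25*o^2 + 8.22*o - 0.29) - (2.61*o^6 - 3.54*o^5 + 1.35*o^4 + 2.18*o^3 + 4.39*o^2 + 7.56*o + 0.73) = -2.61*o^6 + 3.54*o^5 - 1.77*o^4 + 3.31*o^3 - 6.64*o^2 + 0.660000000000001*o - 1.02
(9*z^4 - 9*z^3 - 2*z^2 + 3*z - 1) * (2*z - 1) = 18*z^5 - 27*z^4 + 5*z^3 + 8*z^2 - 5*z + 1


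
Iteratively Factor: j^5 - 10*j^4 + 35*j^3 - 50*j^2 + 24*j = (j - 3)*(j^4 - 7*j^3 + 14*j^2 - 8*j) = (j - 4)*(j - 3)*(j^3 - 3*j^2 + 2*j) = j*(j - 4)*(j - 3)*(j^2 - 3*j + 2) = j*(j - 4)*(j - 3)*(j - 2)*(j - 1)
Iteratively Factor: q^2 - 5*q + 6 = (q - 3)*(q - 2)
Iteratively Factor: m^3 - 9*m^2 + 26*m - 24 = (m - 4)*(m^2 - 5*m + 6) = (m - 4)*(m - 3)*(m - 2)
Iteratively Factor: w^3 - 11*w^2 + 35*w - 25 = (w - 1)*(w^2 - 10*w + 25) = (w - 5)*(w - 1)*(w - 5)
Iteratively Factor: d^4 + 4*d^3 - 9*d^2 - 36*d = (d)*(d^3 + 4*d^2 - 9*d - 36) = d*(d - 3)*(d^2 + 7*d + 12) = d*(d - 3)*(d + 3)*(d + 4)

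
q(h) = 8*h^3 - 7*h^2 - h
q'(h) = 24*h^2 - 14*h - 1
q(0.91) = -0.68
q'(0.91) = 6.13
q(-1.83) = -70.64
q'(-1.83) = 104.99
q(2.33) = 60.86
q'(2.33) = 96.67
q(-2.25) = -124.31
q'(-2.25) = 152.00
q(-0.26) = -0.35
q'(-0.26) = 4.26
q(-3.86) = -560.54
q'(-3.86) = 410.63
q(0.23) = -0.50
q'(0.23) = -2.95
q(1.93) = 29.51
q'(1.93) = 61.38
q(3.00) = 150.00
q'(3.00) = 173.00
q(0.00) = 0.00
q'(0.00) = -1.00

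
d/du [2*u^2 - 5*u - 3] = 4*u - 5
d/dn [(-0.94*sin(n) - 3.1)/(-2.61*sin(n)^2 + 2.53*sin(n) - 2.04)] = (-2.4534*sin(n)^2 - 16.182*sin(n) + 9.7606)*cos(n)/(6.8121*sin(n)^4 - 13.2066*sin(n)^3 + 17.0497*sin(n)^2 - 10.3224*sin(n) + 4.1616)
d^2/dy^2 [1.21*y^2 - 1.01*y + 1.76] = 2.42000000000000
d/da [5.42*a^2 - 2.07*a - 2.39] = 10.84*a - 2.07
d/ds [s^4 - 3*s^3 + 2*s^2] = s*(4*s^2 - 9*s + 4)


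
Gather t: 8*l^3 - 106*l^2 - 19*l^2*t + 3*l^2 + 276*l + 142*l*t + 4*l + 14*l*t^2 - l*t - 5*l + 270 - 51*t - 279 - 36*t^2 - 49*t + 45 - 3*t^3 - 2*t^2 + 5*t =8*l^3 - 103*l^2 + 275*l - 3*t^3 + t^2*(14*l - 38) + t*(-19*l^2 + 141*l - 95) + 36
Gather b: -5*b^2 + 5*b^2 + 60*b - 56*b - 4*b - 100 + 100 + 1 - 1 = 0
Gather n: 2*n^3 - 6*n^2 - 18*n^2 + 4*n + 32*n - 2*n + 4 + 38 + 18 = 2*n^3 - 24*n^2 + 34*n + 60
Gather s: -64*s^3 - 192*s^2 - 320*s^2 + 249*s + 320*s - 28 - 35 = -64*s^3 - 512*s^2 + 569*s - 63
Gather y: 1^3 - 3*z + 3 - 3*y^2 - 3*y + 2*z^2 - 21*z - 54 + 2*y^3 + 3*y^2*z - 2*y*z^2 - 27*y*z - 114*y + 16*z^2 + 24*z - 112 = 2*y^3 + y^2*(3*z - 3) + y*(-2*z^2 - 27*z - 117) + 18*z^2 - 162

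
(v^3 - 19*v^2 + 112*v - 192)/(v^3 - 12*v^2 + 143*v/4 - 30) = 4*(v^2 - 11*v + 24)/(4*v^2 - 16*v + 15)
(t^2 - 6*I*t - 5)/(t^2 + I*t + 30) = (t - I)/(t + 6*I)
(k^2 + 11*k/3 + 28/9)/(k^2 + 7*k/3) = (k + 4/3)/k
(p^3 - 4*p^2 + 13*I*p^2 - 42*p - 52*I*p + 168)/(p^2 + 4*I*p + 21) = (p^2 + p*(-4 + 6*I) - 24*I)/(p - 3*I)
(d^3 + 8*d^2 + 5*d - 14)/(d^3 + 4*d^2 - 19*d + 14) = (d + 2)/(d - 2)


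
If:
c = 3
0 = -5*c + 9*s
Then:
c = 3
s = 5/3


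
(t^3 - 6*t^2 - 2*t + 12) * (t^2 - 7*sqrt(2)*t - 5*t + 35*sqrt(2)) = t^5 - 11*t^4 - 7*sqrt(2)*t^4 + 28*t^3 + 77*sqrt(2)*t^3 - 196*sqrt(2)*t^2 + 22*t^2 - 154*sqrt(2)*t - 60*t + 420*sqrt(2)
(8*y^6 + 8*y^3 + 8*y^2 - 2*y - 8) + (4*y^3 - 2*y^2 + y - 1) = 8*y^6 + 12*y^3 + 6*y^2 - y - 9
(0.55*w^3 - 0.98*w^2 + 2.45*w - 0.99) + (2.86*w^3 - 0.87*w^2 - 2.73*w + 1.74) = 3.41*w^3 - 1.85*w^2 - 0.28*w + 0.75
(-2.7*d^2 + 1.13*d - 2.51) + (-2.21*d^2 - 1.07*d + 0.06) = -4.91*d^2 + 0.0599999999999998*d - 2.45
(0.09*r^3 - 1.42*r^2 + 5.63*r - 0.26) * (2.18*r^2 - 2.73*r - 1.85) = 0.1962*r^5 - 3.3413*r^4 + 15.9835*r^3 - 13.3097*r^2 - 9.7057*r + 0.481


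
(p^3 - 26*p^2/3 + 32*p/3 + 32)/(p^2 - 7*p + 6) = (3*p^2 - 8*p - 16)/(3*(p - 1))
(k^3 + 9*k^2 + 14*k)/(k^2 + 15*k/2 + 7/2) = 2*k*(k + 2)/(2*k + 1)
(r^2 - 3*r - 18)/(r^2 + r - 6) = (r - 6)/(r - 2)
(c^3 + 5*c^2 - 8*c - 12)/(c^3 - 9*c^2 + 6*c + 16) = (c + 6)/(c - 8)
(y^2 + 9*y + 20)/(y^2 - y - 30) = (y + 4)/(y - 6)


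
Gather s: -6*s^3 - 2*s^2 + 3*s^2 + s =-6*s^3 + s^2 + s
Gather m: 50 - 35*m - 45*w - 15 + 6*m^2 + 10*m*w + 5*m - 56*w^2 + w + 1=6*m^2 + m*(10*w - 30) - 56*w^2 - 44*w + 36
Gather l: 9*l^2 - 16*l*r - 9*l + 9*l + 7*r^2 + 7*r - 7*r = 9*l^2 - 16*l*r + 7*r^2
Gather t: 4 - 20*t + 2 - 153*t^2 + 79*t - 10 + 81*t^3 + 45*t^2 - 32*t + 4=81*t^3 - 108*t^2 + 27*t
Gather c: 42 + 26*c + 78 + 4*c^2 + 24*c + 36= 4*c^2 + 50*c + 156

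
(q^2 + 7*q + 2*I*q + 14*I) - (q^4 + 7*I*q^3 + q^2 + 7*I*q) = -q^4 - 7*I*q^3 + 7*q - 5*I*q + 14*I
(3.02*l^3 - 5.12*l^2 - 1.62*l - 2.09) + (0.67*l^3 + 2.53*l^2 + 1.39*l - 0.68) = 3.69*l^3 - 2.59*l^2 - 0.23*l - 2.77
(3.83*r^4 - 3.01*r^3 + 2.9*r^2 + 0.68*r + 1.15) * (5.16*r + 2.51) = 19.7628*r^5 - 5.9183*r^4 + 7.4089*r^3 + 10.7878*r^2 + 7.6408*r + 2.8865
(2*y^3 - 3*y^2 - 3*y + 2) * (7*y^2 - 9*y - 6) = 14*y^5 - 39*y^4 - 6*y^3 + 59*y^2 - 12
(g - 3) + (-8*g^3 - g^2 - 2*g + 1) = -8*g^3 - g^2 - g - 2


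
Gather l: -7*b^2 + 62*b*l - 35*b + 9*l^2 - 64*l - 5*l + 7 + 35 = -7*b^2 - 35*b + 9*l^2 + l*(62*b - 69) + 42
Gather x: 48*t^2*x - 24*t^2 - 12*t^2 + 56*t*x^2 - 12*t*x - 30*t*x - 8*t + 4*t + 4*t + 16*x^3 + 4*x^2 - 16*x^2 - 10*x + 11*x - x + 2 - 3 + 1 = -36*t^2 + 16*x^3 + x^2*(56*t - 12) + x*(48*t^2 - 42*t)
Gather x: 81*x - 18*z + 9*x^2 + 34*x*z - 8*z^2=9*x^2 + x*(34*z + 81) - 8*z^2 - 18*z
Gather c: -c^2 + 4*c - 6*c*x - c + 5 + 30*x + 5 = -c^2 + c*(3 - 6*x) + 30*x + 10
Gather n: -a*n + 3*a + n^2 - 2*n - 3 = 3*a + n^2 + n*(-a - 2) - 3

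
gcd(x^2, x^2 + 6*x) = x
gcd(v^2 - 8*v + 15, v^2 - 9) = v - 3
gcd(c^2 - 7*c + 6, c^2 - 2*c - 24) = c - 6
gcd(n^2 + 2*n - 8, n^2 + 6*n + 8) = n + 4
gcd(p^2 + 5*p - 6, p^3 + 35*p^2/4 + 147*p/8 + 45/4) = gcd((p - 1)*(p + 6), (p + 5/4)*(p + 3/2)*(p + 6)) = p + 6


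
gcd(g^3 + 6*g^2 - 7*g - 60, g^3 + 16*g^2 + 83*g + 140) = g^2 + 9*g + 20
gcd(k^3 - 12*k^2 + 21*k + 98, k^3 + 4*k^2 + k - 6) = k + 2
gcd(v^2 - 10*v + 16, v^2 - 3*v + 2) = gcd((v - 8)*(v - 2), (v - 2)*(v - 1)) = v - 2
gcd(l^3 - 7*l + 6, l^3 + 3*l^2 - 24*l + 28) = l - 2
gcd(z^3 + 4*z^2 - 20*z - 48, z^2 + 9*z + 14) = z + 2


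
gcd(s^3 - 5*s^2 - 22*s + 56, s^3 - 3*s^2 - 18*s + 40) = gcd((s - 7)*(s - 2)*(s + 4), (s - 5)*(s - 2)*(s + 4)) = s^2 + 2*s - 8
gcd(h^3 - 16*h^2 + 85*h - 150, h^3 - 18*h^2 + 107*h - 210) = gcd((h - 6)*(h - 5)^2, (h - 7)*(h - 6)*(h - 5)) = h^2 - 11*h + 30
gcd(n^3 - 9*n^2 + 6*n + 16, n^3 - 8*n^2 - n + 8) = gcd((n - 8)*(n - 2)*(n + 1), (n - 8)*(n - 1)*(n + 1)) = n^2 - 7*n - 8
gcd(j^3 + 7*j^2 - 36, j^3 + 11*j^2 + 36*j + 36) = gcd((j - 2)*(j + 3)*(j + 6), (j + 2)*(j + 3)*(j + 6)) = j^2 + 9*j + 18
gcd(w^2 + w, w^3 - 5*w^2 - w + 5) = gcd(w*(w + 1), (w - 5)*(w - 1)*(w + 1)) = w + 1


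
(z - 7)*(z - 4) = z^2 - 11*z + 28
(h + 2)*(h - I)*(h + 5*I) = h^3 + 2*h^2 + 4*I*h^2 + 5*h + 8*I*h + 10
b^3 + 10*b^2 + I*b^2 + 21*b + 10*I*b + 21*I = (b + 3)*(b + 7)*(b + I)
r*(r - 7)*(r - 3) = r^3 - 10*r^2 + 21*r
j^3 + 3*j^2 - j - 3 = (j - 1)*(j + 1)*(j + 3)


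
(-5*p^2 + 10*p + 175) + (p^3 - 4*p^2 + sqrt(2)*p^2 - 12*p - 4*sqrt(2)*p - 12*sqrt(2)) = p^3 - 9*p^2 + sqrt(2)*p^2 - 4*sqrt(2)*p - 2*p - 12*sqrt(2) + 175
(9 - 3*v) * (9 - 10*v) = 30*v^2 - 117*v + 81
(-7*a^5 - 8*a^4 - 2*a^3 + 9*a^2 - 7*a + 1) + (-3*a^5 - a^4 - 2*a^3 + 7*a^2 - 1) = -10*a^5 - 9*a^4 - 4*a^3 + 16*a^2 - 7*a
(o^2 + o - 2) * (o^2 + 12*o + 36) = o^4 + 13*o^3 + 46*o^2 + 12*o - 72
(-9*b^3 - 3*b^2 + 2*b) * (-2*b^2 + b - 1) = 18*b^5 - 3*b^4 + 2*b^3 + 5*b^2 - 2*b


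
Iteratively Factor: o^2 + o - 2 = (o + 2)*(o - 1)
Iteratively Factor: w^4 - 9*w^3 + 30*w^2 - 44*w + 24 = (w - 2)*(w^3 - 7*w^2 + 16*w - 12) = (w - 2)^2*(w^2 - 5*w + 6) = (w - 2)^3*(w - 3)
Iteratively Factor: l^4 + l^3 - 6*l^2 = (l)*(l^3 + l^2 - 6*l) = l^2*(l^2 + l - 6) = l^2*(l + 3)*(l - 2)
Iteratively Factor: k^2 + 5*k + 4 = (k + 1)*(k + 4)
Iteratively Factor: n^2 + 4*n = (n)*(n + 4)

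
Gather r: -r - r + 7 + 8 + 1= 16 - 2*r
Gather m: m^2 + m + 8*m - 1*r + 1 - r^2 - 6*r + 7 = m^2 + 9*m - r^2 - 7*r + 8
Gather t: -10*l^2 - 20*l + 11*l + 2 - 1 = -10*l^2 - 9*l + 1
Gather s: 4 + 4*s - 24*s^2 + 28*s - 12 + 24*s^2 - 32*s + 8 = 0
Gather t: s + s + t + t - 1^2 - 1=2*s + 2*t - 2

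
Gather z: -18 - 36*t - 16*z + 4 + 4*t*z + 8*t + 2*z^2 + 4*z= -28*t + 2*z^2 + z*(4*t - 12) - 14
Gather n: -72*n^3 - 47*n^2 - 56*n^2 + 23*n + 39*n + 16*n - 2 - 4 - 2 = -72*n^3 - 103*n^2 + 78*n - 8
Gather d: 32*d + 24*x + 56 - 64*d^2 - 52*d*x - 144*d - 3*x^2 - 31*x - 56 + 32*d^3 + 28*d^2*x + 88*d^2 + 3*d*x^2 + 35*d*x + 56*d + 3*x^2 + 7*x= 32*d^3 + d^2*(28*x + 24) + d*(3*x^2 - 17*x - 56)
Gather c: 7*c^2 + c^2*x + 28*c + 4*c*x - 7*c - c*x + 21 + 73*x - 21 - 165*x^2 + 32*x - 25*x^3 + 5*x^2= c^2*(x + 7) + c*(3*x + 21) - 25*x^3 - 160*x^2 + 105*x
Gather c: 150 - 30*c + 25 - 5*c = 175 - 35*c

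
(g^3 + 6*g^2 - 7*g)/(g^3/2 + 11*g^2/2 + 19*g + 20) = 2*g*(g^2 + 6*g - 7)/(g^3 + 11*g^2 + 38*g + 40)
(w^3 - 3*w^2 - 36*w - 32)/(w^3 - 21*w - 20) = (w - 8)/(w - 5)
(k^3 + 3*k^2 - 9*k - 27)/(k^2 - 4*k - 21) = (k^2 - 9)/(k - 7)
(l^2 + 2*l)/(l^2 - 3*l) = (l + 2)/(l - 3)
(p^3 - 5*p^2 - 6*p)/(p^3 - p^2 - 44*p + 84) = p*(p + 1)/(p^2 + 5*p - 14)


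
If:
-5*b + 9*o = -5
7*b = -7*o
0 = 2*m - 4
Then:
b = 5/14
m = 2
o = -5/14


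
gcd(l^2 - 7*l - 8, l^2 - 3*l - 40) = l - 8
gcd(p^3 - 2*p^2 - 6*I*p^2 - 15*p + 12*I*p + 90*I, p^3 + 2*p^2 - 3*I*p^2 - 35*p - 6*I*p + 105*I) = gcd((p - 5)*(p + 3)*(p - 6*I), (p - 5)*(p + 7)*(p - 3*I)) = p - 5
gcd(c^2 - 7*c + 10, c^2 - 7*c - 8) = 1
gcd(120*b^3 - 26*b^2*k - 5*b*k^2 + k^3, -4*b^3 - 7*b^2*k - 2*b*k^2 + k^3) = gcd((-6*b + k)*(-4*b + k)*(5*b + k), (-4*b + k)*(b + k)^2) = 4*b - k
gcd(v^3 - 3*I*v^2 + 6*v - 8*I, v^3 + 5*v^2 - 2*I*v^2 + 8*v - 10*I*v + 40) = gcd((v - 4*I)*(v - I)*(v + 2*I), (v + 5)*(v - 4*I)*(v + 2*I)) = v^2 - 2*I*v + 8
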